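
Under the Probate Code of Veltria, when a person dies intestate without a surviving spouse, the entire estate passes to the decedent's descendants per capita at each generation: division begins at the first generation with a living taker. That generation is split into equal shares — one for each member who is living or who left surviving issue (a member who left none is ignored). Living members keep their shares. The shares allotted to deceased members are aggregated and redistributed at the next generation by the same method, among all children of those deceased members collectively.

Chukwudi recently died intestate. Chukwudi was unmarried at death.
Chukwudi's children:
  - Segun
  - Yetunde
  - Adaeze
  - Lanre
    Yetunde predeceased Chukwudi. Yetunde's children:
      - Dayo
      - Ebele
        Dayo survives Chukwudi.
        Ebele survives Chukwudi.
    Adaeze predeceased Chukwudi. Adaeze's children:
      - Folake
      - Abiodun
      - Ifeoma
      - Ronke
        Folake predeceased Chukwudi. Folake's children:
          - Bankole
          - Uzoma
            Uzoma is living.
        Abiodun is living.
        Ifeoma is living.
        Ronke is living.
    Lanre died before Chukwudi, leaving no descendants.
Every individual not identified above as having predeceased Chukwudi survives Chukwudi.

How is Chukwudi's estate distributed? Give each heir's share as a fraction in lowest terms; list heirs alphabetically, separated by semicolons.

There is no surviving spouse, so the entire estate passes to Chukwudi's descendants per capita at each generation.
At generation 1 (Segun, Yetunde, Adaeze) there are 3 shares of (1)/3 = 1/3 each.
Living: Segun — each takes 1/3.
Deceased: Yetunde and Adaeze. Their combined 2/3 is pooled and carried to generation 2.
At generation 2 (Dayo, Ebele, Folake, Abiodun, Ifeoma, Ronke) there are 6 shares of (2/3)/6 = 1/9 each.
Living: Dayo, Ebele, Abiodun, Ifeoma, and Ronke — each takes 1/9.
Deceased: Folake. That 1/9 share is carried to generation 3.
At generation 3 (Bankole, Uzoma) there are 2 shares of (1/9)/2 = 1/18 each.
Living: Bankole and Uzoma — each takes 1/18.

Abiodun 1/9; Bankole 1/18; Dayo 1/9; Ebele 1/9; Ifeoma 1/9; Ronke 1/9; Segun 1/3; Uzoma 1/18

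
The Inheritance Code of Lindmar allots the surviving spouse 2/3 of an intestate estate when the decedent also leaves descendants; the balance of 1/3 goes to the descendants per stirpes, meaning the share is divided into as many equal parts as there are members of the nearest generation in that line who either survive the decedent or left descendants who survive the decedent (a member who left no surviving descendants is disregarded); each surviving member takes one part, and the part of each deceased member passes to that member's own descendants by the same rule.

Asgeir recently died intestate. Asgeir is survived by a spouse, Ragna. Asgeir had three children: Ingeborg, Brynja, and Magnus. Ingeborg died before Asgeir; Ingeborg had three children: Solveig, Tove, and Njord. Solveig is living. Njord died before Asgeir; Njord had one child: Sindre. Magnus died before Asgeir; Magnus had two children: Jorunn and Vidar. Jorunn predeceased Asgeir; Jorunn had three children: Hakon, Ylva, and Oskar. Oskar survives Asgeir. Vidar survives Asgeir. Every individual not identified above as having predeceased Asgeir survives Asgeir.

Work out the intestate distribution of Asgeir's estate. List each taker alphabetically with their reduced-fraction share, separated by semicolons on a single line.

Brynja 1/9; Hakon 1/54; Oskar 1/54; Ragna 2/3; Sindre 1/27; Solveig 1/27; Tove 1/27; Vidar 1/18; Ylva 1/54

Ragna, as surviving spouse, takes 2/3.
The remaining 1/3 passes to Asgeir's descendants per stirpes.
The 1/3 is divided into 3 equal shares of 1/9 among Ingeborg, Brynja, Magnus.
Ingeborg predeceased; the 1/9 allotted to Ingeborg's branch passes to Ingeborg's issue by representation.
The 1/9 is divided into 3 equal shares of 1/27 among Solveig, Tove, Njord.
Solveig is living and takes 1/27.
Tove is living and takes 1/27.
Njord predeceased; the 1/27 allotted to Njord's branch passes to Njord's issue by representation.
Sindre is the sole taker at this level and receives the full 1/27.
Brynja is living and takes 1/9.
Magnus predeceased; the 1/9 allotted to Magnus's branch passes to Magnus's issue by representation.
The 1/9 is divided into 2 equal shares of 1/18 among Jorunn, Vidar.
Jorunn predeceased; the 1/18 allotted to Jorunn's branch passes to Jorunn's issue by representation.
The 1/18 is divided into 3 equal shares of 1/54 among Hakon, Ylva, Oskar.
Hakon is living and takes 1/54.
Ylva is living and takes 1/54.
Oskar is living and takes 1/54.
Vidar is living and takes 1/18.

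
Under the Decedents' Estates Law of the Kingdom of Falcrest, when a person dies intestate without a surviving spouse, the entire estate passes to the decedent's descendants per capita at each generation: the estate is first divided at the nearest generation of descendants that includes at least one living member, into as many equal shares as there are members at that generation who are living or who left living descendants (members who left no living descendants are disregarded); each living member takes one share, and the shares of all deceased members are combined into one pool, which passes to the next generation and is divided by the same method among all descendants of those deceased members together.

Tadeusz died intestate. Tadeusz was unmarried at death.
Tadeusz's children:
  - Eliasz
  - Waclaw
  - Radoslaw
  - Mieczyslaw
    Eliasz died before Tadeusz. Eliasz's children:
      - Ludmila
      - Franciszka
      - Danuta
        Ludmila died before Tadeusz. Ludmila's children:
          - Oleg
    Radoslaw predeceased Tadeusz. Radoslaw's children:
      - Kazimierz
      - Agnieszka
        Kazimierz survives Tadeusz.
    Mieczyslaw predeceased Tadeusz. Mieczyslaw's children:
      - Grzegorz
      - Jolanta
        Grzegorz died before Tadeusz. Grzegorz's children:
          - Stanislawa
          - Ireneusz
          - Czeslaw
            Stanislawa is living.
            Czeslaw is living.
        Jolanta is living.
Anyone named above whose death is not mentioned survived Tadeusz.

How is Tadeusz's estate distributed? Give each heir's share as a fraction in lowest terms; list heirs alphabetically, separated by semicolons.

There is no surviving spouse, so the entire estate passes to Tadeusz's descendants per capita at each generation.
At generation 1 (Eliasz, Waclaw, Radoslaw, Mieczyslaw) there are 4 shares of (1)/4 = 1/4 each.
Living: Waclaw — each takes 1/4.
Deceased: Eliasz, Radoslaw, and Mieczyslaw. Their combined 3/4 is pooled and carried to generation 2.
At generation 2 (Ludmila, Franciszka, Danuta, Kazimierz, Agnieszka, Grzegorz, Jolanta) there are 7 shares of (3/4)/7 = 3/28 each.
Living: Franciszka, Danuta, Kazimierz, Agnieszka, and Jolanta — each takes 3/28.
Deceased: Ludmila and Grzegorz. Their combined 3/14 is pooled and carried to generation 3.
At generation 3 (Oleg, Stanislawa, Ireneusz, Czeslaw) there are 4 shares of (3/14)/4 = 3/56 each.
Living: Oleg, Stanislawa, Ireneusz, and Czeslaw — each takes 3/56.

Agnieszka 3/28; Czeslaw 3/56; Danuta 3/28; Franciszka 3/28; Ireneusz 3/56; Jolanta 3/28; Kazimierz 3/28; Oleg 3/56; Stanislawa 3/56; Waclaw 1/4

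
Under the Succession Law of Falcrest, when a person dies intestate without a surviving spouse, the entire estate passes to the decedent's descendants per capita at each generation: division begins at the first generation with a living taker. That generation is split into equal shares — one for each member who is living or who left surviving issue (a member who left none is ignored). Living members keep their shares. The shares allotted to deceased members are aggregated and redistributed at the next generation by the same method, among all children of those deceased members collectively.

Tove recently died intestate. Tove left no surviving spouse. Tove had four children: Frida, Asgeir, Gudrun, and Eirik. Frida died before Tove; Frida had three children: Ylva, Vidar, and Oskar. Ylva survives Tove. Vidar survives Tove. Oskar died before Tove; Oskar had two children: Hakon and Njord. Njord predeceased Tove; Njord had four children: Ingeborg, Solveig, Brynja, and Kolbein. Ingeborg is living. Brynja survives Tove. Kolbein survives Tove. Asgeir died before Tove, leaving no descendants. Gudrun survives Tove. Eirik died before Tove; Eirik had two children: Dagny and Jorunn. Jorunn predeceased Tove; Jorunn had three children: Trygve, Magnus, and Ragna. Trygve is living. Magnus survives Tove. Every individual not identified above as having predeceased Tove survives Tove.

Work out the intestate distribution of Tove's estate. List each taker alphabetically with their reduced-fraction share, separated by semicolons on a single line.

Brynja 1/75; Dagny 2/15; Gudrun 1/3; Hakon 4/75; Ingeborg 1/75; Kolbein 1/75; Magnus 4/75; Ragna 4/75; Solveig 1/75; Trygve 4/75; Vidar 2/15; Ylva 2/15

There is no surviving spouse, so the entire estate passes to Tove's descendants per capita at each generation.
At generation 1 (Frida, Gudrun, Eirik) there are 3 shares of (1)/3 = 1/3 each.
Living: Gudrun — each takes 1/3.
Deceased: Frida and Eirik. Their combined 2/3 is pooled and carried to generation 2.
At generation 2 (Ylva, Vidar, Oskar, Dagny, Jorunn) there are 5 shares of (2/3)/5 = 2/15 each.
Living: Ylva, Vidar, and Dagny — each takes 2/15.
Deceased: Oskar and Jorunn. Their combined 4/15 is pooled and carried to generation 3.
At generation 3 (Hakon, Njord, Trygve, Magnus, Ragna) there are 5 shares of (4/15)/5 = 4/75 each.
Living: Hakon, Trygve, Magnus, and Ragna — each takes 4/75.
Deceased: Njord. That 4/75 share is carried to generation 4.
At generation 4 (Ingeborg, Solveig, Brynja, Kolbein) there are 4 shares of (4/75)/4 = 1/75 each.
Living: Ingeborg, Solveig, Brynja, and Kolbein — each takes 1/75.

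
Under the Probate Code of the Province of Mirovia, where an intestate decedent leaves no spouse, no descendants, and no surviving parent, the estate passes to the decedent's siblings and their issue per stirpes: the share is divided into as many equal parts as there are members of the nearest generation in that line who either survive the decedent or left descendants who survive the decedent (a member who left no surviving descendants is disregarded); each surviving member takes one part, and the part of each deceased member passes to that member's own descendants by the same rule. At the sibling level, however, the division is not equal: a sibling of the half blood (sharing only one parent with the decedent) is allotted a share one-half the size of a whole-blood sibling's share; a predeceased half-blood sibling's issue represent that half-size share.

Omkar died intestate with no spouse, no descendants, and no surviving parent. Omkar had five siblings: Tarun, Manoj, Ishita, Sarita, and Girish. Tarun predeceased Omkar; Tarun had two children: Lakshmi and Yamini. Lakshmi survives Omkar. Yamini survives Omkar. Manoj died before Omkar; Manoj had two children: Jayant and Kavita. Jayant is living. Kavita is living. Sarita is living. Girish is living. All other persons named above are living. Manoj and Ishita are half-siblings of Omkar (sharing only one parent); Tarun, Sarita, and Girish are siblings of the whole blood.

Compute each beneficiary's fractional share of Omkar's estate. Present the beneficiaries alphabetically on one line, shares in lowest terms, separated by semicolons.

Girish 1/4; Ishita 1/8; Jayant 1/16; Kavita 1/16; Lakshmi 1/8; Sarita 1/4; Yamini 1/8

No spouse, descendants, or parent survives, so the estate passes to Omkar's siblings per stirpes.
Half-blood siblings count for one-half the weight of whole-blood siblings at the initial division.
Dividing 1 in proportion to weights (total weight 4): Tarun (weight 1) → 1/4; Manoj (weight 1/2) → 1/8; Ishita (weight 1/2) → 1/8; Sarita (weight 1) → 1/4; Girish (weight 1) → 1/4.
Tarun predeceased; the 1/4 allotted to Tarun's branch passes to Tarun's issue by representation.
The 1/4 is divided into 2 equal shares of 1/8 among Lakshmi, Yamini.
Lakshmi is living and takes 1/8.
Yamini is living and takes 1/8.
Manoj predeceased; the 1/8 allotted to Manoj's branch passes to Manoj's issue by representation.
The 1/8 is divided into 2 equal shares of 1/16 among Jayant, Kavita.
Jayant is living and takes 1/16.
Kavita is living and takes 1/16.
Ishita is living and takes 1/8.
Sarita is living and takes 1/4.
Girish is living and takes 1/4.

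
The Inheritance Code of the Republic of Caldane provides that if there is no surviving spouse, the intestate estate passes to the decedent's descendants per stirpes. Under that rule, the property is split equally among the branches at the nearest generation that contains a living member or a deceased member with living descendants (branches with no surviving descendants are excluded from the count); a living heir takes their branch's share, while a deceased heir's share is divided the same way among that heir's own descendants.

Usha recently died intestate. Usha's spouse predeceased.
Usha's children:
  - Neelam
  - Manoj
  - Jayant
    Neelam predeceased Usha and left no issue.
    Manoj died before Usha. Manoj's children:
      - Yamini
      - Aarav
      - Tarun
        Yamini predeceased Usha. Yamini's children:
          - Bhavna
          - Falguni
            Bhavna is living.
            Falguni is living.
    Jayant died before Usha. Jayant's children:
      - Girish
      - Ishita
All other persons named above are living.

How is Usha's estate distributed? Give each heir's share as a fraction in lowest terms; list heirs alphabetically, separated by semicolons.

There is no surviving spouse, so the entire estate passes to Usha's descendants per stirpes.
Neelam left no surviving issue, so that branch lapses and is disregarded.
The estate is divided into 2 equal shares of 1/2 among Manoj, Jayant.
Manoj predeceased; the 1/2 allotted to Manoj's branch passes to Manoj's issue by representation.
The 1/2 is divided into 3 equal shares of 1/6 among Yamini, Aarav, Tarun.
Yamini predeceased; the 1/6 allotted to Yamini's branch passes to Yamini's issue by representation.
The 1/6 is divided into 2 equal shares of 1/12 among Bhavna, Falguni.
Bhavna is living and takes 1/12.
Falguni is living and takes 1/12.
Aarav is living and takes 1/6.
Tarun is living and takes 1/6.
Jayant predeceased; the 1/2 allotted to Jayant's branch passes to Jayant's issue by representation.
The 1/2 is divided into 2 equal shares of 1/4 among Girish, Ishita.
Girish is living and takes 1/4.
Ishita is living and takes 1/4.

Aarav 1/6; Bhavna 1/12; Falguni 1/12; Girish 1/4; Ishita 1/4; Tarun 1/6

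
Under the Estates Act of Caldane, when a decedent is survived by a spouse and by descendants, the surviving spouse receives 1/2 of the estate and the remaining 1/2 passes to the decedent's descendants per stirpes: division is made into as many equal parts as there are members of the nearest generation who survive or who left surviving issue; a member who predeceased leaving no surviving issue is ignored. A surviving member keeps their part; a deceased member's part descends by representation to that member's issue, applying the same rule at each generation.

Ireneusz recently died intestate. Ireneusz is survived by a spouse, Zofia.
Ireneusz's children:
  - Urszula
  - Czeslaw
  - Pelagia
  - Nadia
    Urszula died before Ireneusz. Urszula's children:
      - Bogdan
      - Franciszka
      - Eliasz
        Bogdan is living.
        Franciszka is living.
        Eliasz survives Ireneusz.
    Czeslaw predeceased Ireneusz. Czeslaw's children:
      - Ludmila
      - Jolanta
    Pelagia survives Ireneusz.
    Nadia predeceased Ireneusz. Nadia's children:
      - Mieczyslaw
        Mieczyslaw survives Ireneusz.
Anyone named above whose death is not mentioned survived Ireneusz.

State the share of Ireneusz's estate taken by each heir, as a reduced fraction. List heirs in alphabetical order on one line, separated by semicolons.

Zofia, as surviving spouse, takes 1/2.
The remaining 1/2 passes to Ireneusz's descendants per stirpes.
The 1/2 is divided into 4 equal shares of 1/8 among Urszula, Czeslaw, Pelagia, Nadia.
Urszula predeceased; the 1/8 allotted to Urszula's branch passes to Urszula's issue by representation.
The 1/8 is divided into 3 equal shares of 1/24 among Bogdan, Franciszka, Eliasz.
Bogdan is living and takes 1/24.
Franciszka is living and takes 1/24.
Eliasz is living and takes 1/24.
Czeslaw predeceased; the 1/8 allotted to Czeslaw's branch passes to Czeslaw's issue by representation.
The 1/8 is divided into 2 equal shares of 1/16 among Ludmila, Jolanta.
Ludmila is living and takes 1/16.
Jolanta is living and takes 1/16.
Pelagia is living and takes 1/8.
Nadia predeceased; the 1/8 allotted to Nadia's branch passes to Nadia's issue by representation.
Mieczyslaw is the sole taker at this level and receives the full 1/8.

Bogdan 1/24; Eliasz 1/24; Franciszka 1/24; Jolanta 1/16; Ludmila 1/16; Mieczyslaw 1/8; Pelagia 1/8; Zofia 1/2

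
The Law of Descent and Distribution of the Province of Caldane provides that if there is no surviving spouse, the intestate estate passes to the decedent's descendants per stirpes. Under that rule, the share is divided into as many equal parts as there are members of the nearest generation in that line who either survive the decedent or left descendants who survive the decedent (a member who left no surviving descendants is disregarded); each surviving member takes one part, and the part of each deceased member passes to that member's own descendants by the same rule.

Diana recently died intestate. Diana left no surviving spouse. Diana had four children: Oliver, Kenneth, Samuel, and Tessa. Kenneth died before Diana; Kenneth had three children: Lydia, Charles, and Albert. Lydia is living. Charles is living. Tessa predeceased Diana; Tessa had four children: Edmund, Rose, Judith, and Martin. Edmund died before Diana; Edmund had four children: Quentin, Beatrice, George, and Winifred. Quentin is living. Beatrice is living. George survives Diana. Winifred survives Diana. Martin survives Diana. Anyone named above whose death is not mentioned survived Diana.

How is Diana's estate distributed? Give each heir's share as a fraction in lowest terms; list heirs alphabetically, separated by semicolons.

Albert 1/12; Beatrice 1/64; Charles 1/12; George 1/64; Judith 1/16; Lydia 1/12; Martin 1/16; Oliver 1/4; Quentin 1/64; Rose 1/16; Samuel 1/4; Winifred 1/64

There is no surviving spouse, so the entire estate passes to Diana's descendants per stirpes.
The estate is divided into 4 equal shares of 1/4 among Oliver, Kenneth, Samuel, Tessa.
Oliver is living and takes 1/4.
Kenneth predeceased; the 1/4 allotted to Kenneth's branch passes to Kenneth's issue by representation.
The 1/4 is divided into 3 equal shares of 1/12 among Lydia, Charles, Albert.
Lydia is living and takes 1/12.
Charles is living and takes 1/12.
Albert is living and takes 1/12.
Samuel is living and takes 1/4.
Tessa predeceased; the 1/4 allotted to Tessa's branch passes to Tessa's issue by representation.
The 1/4 is divided into 4 equal shares of 1/16 among Edmund, Rose, Judith, Martin.
Edmund predeceased; the 1/16 allotted to Edmund's branch passes to Edmund's issue by representation.
The 1/16 is divided into 4 equal shares of 1/64 among Quentin, Beatrice, George, Winifred.
Quentin is living and takes 1/64.
Beatrice is living and takes 1/64.
George is living and takes 1/64.
Winifred is living and takes 1/64.
Rose is living and takes 1/16.
Judith is living and takes 1/16.
Martin is living and takes 1/16.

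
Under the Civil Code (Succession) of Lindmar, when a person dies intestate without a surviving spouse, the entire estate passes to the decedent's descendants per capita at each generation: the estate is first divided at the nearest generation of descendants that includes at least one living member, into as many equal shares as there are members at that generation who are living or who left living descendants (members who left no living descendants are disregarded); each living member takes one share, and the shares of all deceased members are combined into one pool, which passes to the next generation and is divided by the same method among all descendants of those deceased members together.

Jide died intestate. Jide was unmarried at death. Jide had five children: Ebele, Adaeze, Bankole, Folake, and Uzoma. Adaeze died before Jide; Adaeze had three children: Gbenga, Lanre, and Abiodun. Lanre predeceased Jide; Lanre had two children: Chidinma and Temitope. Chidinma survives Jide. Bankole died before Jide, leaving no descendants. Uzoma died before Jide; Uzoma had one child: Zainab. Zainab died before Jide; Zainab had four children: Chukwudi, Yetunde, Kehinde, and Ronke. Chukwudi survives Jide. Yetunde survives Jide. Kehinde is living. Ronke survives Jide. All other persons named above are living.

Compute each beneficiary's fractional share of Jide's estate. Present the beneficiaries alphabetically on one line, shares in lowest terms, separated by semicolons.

There is no surviving spouse, so the entire estate passes to Jide's descendants per capita at each generation.
At generation 1 (Ebele, Adaeze, Folake, Uzoma) there are 4 shares of (1)/4 = 1/4 each.
Living: Ebele and Folake — each takes 1/4.
Deceased: Adaeze and Uzoma. Their combined 1/2 is pooled and carried to generation 2.
At generation 2 (Gbenga, Lanre, Abiodun, Zainab) there are 4 shares of (1/2)/4 = 1/8 each.
Living: Gbenga and Abiodun — each takes 1/8.
Deceased: Lanre and Zainab. Their combined 1/4 is pooled and carried to generation 3.
At generation 3 (Chidinma, Temitope, Chukwudi, Yetunde, Kehinde, Ronke) there are 6 shares of (1/4)/6 = 1/24 each.
Living: Chidinma, Temitope, Chukwudi, Yetunde, Kehinde, and Ronke — each takes 1/24.

Abiodun 1/8; Chidinma 1/24; Chukwudi 1/24; Ebele 1/4; Folake 1/4; Gbenga 1/8; Kehinde 1/24; Ronke 1/24; Temitope 1/24; Yetunde 1/24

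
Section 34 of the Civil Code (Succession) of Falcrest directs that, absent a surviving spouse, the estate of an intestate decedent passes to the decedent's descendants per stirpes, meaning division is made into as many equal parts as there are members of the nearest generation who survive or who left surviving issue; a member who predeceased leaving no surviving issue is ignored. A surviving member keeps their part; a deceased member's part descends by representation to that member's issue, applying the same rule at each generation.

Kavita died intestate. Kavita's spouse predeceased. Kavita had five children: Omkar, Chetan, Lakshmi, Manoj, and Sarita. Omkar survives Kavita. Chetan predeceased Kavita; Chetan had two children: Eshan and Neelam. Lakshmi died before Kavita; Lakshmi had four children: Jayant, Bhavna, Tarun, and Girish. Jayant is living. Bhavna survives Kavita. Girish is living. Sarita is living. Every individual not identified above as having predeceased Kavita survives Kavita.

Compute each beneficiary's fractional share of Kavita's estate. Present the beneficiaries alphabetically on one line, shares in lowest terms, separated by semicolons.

Bhavna 1/20; Eshan 1/10; Girish 1/20; Jayant 1/20; Manoj 1/5; Neelam 1/10; Omkar 1/5; Sarita 1/5; Tarun 1/20

There is no surviving spouse, so the entire estate passes to Kavita's descendants per stirpes.
The estate is divided into 5 equal shares of 1/5 among Omkar, Chetan, Lakshmi, Manoj, Sarita.
Omkar is living and takes 1/5.
Chetan predeceased; the 1/5 allotted to Chetan's branch passes to Chetan's issue by representation.
The 1/5 is divided into 2 equal shares of 1/10 among Eshan, Neelam.
Eshan is living and takes 1/10.
Neelam is living and takes 1/10.
Lakshmi predeceased; the 1/5 allotted to Lakshmi's branch passes to Lakshmi's issue by representation.
The 1/5 is divided into 4 equal shares of 1/20 among Jayant, Bhavna, Tarun, Girish.
Jayant is living and takes 1/20.
Bhavna is living and takes 1/20.
Tarun is living and takes 1/20.
Girish is living and takes 1/20.
Manoj is living and takes 1/5.
Sarita is living and takes 1/5.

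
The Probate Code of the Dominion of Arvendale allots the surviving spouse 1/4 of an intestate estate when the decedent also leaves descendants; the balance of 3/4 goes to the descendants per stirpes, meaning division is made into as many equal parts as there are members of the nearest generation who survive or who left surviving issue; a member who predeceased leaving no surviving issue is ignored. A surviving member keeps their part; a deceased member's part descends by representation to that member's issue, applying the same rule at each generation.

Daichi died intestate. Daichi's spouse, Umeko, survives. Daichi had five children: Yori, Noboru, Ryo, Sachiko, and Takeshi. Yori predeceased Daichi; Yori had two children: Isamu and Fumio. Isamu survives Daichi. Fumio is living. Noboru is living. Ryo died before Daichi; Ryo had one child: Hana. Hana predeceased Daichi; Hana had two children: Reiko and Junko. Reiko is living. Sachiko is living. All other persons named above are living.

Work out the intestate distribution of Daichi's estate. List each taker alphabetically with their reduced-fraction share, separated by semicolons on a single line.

Fumio 3/40; Isamu 3/40; Junko 3/40; Noboru 3/20; Reiko 3/40; Sachiko 3/20; Takeshi 3/20; Umeko 1/4

Umeko, as surviving spouse, takes 1/4.
The remaining 3/4 passes to Daichi's descendants per stirpes.
The 3/4 is divided into 5 equal shares of 3/20 among Yori, Noboru, Ryo, Sachiko, Takeshi.
Yori predeceased; the 3/20 allotted to Yori's branch passes to Yori's issue by representation.
The 3/20 is divided into 2 equal shares of 3/40 among Isamu, Fumio.
Isamu is living and takes 3/40.
Fumio is living and takes 3/40.
Noboru is living and takes 3/20.
Ryo predeceased; the 3/20 allotted to Ryo's branch passes to Ryo's issue by representation.
Hana's line is the sole branch at this level, so the full 3/20 passes to Hana's issue by representation.
The 3/20 is divided into 2 equal shares of 3/40 among Reiko, Junko.
Reiko is living and takes 3/40.
Junko is living and takes 3/40.
Sachiko is living and takes 3/20.
Takeshi is living and takes 3/20.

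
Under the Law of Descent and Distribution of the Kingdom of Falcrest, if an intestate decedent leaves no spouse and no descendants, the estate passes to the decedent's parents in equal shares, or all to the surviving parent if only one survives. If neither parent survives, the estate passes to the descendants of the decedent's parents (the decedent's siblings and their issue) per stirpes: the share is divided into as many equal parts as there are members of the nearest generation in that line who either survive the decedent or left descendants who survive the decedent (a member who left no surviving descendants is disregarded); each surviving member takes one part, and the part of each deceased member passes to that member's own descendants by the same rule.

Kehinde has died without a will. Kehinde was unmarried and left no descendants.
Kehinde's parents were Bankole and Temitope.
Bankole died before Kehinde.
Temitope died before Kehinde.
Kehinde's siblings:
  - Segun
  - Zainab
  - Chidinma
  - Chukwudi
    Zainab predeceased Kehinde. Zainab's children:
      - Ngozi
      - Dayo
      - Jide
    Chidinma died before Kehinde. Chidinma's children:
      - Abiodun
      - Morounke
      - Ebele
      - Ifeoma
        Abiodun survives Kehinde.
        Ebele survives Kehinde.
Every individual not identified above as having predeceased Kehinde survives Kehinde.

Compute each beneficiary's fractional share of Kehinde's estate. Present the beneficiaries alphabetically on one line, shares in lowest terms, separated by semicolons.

Abiodun 1/16; Chukwudi 1/4; Dayo 1/12; Ebele 1/16; Ifeoma 1/16; Jide 1/12; Morounke 1/16; Ngozi 1/12; Segun 1/4

Neither parent survives and there are no descendants, so the estate passes to Kehinde's siblings and their issue per stirpes.
The estate is divided into 4 equal shares of 1/4 among Segun, Zainab, Chidinma, Chukwudi.
Segun is living and takes 1/4.
Zainab predeceased; the 1/4 allotted to Zainab's branch passes to Zainab's issue by representation.
The 1/4 is divided into 3 equal shares of 1/12 among Ngozi, Dayo, Jide.
Ngozi is living and takes 1/12.
Dayo is living and takes 1/12.
Jide is living and takes 1/12.
Chidinma predeceased; the 1/4 allotted to Chidinma's branch passes to Chidinma's issue by representation.
The 1/4 is divided into 4 equal shares of 1/16 among Abiodun, Morounke, Ebele, Ifeoma.
Abiodun is living and takes 1/16.
Morounke is living and takes 1/16.
Ebele is living and takes 1/16.
Ifeoma is living and takes 1/16.
Chukwudi is living and takes 1/4.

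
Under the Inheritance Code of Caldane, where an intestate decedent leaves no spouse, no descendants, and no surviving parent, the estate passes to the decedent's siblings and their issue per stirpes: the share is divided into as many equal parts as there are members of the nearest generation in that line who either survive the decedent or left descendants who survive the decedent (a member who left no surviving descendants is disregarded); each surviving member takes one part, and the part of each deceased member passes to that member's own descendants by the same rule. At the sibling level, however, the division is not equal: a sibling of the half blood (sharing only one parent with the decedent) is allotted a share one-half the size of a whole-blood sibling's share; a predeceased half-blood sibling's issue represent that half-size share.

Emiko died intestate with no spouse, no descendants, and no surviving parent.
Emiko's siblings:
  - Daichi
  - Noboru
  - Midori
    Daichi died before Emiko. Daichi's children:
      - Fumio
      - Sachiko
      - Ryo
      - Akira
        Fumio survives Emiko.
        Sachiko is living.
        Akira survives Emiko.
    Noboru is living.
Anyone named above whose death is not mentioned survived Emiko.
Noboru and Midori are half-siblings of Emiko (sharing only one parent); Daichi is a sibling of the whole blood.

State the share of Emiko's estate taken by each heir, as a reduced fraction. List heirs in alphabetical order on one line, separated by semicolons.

Akira 1/8; Fumio 1/8; Midori 1/4; Noboru 1/4; Ryo 1/8; Sachiko 1/8

No spouse, descendants, or parent survives, so the estate passes to Emiko's siblings per stirpes.
Half-blood siblings count for one-half the weight of whole-blood siblings at the initial division.
Dividing 1 in proportion to weights (total weight 2): Daichi (weight 1) → 1/2; Noboru (weight 1/2) → 1/4; Midori (weight 1/2) → 1/4.
Daichi predeceased; the 1/2 allotted to Daichi's branch passes to Daichi's issue by representation.
The 1/2 is divided into 4 equal shares of 1/8 among Fumio, Sachiko, Ryo, Akira.
Fumio is living and takes 1/8.
Sachiko is living and takes 1/8.
Ryo is living and takes 1/8.
Akira is living and takes 1/8.
Noboru is living and takes 1/4.
Midori is living and takes 1/4.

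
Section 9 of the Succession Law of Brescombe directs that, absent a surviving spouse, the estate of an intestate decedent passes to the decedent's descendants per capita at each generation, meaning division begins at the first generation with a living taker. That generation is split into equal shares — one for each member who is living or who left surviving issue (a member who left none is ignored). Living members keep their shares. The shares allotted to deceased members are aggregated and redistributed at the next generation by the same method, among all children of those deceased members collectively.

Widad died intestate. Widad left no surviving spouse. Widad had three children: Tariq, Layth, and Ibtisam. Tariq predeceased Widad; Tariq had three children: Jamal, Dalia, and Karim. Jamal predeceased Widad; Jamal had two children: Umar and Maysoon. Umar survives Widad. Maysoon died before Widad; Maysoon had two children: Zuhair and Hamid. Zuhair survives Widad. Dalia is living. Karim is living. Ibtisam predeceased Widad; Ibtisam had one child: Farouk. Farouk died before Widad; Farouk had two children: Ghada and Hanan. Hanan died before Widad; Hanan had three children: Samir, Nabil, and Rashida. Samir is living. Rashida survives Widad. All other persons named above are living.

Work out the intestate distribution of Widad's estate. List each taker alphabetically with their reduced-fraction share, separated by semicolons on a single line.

There is no surviving spouse, so the entire estate passes to Widad's descendants per capita at each generation.
At generation 1 (Tariq, Layth, Ibtisam) there are 3 shares of (1)/3 = 1/3 each.
Living: Layth — each takes 1/3.
Deceased: Tariq and Ibtisam. Their combined 2/3 is pooled and carried to generation 2.
At generation 2 (Jamal, Dalia, Karim, Farouk) there are 4 shares of (2/3)/4 = 1/6 each.
Living: Dalia and Karim — each takes 1/6.
Deceased: Jamal and Farouk. Their combined 1/3 is pooled and carried to generation 3.
At generation 3 (Umar, Maysoon, Ghada, Hanan) there are 4 shares of (1/3)/4 = 1/12 each.
Living: Umar and Ghada — each takes 1/12.
Deceased: Maysoon and Hanan. Their combined 1/6 is pooled and carried to generation 4.
At generation 4 (Zuhair, Hamid, Samir, Nabil, Rashida) there are 5 shares of (1/6)/5 = 1/30 each.
Living: Zuhair, Hamid, Samir, Nabil, and Rashida — each takes 1/30.

Dalia 1/6; Ghada 1/12; Hamid 1/30; Karim 1/6; Layth 1/3; Nabil 1/30; Rashida 1/30; Samir 1/30; Umar 1/12; Zuhair 1/30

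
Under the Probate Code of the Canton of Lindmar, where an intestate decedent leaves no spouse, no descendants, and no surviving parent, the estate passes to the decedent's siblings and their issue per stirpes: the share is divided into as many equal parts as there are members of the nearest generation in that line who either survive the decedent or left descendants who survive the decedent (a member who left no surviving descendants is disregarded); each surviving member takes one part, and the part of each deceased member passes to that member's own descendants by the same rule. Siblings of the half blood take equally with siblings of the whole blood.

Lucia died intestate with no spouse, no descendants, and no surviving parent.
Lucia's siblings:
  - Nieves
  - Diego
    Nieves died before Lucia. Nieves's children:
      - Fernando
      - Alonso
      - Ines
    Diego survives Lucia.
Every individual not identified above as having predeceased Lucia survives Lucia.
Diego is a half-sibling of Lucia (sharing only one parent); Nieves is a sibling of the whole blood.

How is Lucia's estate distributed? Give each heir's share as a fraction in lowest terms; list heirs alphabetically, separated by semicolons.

Alonso 1/6; Diego 1/2; Fernando 1/6; Ines 1/6

No spouse, descendants, or parent survives, so the estate passes to Lucia's siblings per stirpes.
Half-blood and whole-blood siblings take equally under the stated rule.
The estate is divided into 2 equal shares of 1/2 among Nieves, Diego.
Nieves predeceased; the 1/2 allotted to Nieves's branch passes to Nieves's issue by representation.
The 1/2 is divided into 3 equal shares of 1/6 among Fernando, Alonso, Ines.
Fernando is living and takes 1/6.
Alonso is living and takes 1/6.
Ines is living and takes 1/6.
Diego is living and takes 1/2.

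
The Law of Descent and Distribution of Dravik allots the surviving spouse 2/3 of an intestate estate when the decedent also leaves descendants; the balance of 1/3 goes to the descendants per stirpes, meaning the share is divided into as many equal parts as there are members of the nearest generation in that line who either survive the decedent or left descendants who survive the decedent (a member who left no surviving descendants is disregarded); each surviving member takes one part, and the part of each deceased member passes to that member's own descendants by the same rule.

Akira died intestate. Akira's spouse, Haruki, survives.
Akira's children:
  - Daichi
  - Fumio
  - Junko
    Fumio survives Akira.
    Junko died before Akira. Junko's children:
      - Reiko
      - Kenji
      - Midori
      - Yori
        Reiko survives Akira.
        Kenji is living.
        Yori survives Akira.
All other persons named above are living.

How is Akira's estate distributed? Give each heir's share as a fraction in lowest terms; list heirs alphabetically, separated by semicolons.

Haruki, as surviving spouse, takes 2/3.
The remaining 1/3 passes to Akira's descendants per stirpes.
The 1/3 is divided into 3 equal shares of 1/9 among Daichi, Fumio, Junko.
Daichi is living and takes 1/9.
Fumio is living and takes 1/9.
Junko predeceased; the 1/9 allotted to Junko's branch passes to Junko's issue by representation.
The 1/9 is divided into 4 equal shares of 1/36 among Reiko, Kenji, Midori, Yori.
Reiko is living and takes 1/36.
Kenji is living and takes 1/36.
Midori is living and takes 1/36.
Yori is living and takes 1/36.

Daichi 1/9; Fumio 1/9; Haruki 2/3; Kenji 1/36; Midori 1/36; Reiko 1/36; Yori 1/36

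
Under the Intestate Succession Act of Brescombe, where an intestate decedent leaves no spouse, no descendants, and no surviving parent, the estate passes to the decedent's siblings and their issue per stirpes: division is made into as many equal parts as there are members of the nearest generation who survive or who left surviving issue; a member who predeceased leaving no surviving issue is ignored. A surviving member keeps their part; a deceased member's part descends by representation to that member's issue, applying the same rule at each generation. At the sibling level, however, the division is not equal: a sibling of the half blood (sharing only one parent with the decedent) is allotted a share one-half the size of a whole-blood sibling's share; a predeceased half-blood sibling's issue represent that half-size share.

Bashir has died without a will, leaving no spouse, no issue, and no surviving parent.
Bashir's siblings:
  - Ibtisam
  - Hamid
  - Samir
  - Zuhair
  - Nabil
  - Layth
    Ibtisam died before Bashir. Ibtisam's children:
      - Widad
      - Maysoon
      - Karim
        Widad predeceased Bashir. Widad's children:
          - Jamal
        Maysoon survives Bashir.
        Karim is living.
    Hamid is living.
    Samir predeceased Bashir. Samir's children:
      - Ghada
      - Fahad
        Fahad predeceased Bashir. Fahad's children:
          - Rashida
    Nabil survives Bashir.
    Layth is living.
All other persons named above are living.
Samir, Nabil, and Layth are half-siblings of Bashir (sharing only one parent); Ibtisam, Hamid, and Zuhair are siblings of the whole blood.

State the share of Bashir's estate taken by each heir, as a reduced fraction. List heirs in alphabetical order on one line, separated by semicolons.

Ghada 1/18; Hamid 2/9; Jamal 2/27; Karim 2/27; Layth 1/9; Maysoon 2/27; Nabil 1/9; Rashida 1/18; Zuhair 2/9

No spouse, descendants, or parent survives, so the estate passes to Bashir's siblings per stirpes.
Half-blood siblings count for one-half the weight of whole-blood siblings at the initial division.
Dividing 1 in proportion to weights (total weight 9/2): Ibtisam (weight 1) → 2/9; Hamid (weight 1) → 2/9; Samir (weight 1/2) → 1/9; Zuhair (weight 1) → 2/9; Nabil (weight 1/2) → 1/9; Layth (weight 1/2) → 1/9.
Ibtisam predeceased; the 2/9 allotted to Ibtisam's branch passes to Ibtisam's issue by representation.
The 2/9 is divided into 3 equal shares of 2/27 among Widad, Maysoon, Karim.
Widad predeceased; the 2/27 allotted to Widad's branch passes to Widad's issue by representation.
Jamal is the sole taker at this level and receives the full 2/27.
Maysoon is living and takes 2/27.
Karim is living and takes 2/27.
Hamid is living and takes 2/9.
Samir predeceased; the 1/9 allotted to Samir's branch passes to Samir's issue by representation.
The 1/9 is divided into 2 equal shares of 1/18 among Ghada, Fahad.
Ghada is living and takes 1/18.
Fahad predeceased; the 1/18 allotted to Fahad's branch passes to Fahad's issue by representation.
Rashida is the sole taker at this level and receives the full 1/18.
Zuhair is living and takes 2/9.
Nabil is living and takes 1/9.
Layth is living and takes 1/9.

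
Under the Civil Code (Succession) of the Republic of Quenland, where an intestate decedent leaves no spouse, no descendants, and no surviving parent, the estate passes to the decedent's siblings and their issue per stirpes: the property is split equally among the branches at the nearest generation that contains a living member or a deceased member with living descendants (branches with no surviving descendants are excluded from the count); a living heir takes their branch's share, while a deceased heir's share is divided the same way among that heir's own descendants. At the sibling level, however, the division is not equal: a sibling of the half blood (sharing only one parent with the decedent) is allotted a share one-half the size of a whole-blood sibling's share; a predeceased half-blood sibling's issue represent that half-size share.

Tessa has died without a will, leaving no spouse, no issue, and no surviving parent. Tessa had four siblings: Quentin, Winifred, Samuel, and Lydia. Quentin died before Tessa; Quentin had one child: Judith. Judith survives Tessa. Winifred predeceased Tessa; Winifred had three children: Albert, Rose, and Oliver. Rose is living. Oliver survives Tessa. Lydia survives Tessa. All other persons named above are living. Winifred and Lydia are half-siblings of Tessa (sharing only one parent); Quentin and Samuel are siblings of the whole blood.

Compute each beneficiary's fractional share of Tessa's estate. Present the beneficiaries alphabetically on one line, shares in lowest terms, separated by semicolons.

Albert 1/18; Judith 1/3; Lydia 1/6; Oliver 1/18; Rose 1/18; Samuel 1/3

No spouse, descendants, or parent survives, so the estate passes to Tessa's siblings per stirpes.
Half-blood siblings count for one-half the weight of whole-blood siblings at the initial division.
Dividing 1 in proportion to weights (total weight 3): Quentin (weight 1) → 1/3; Winifred (weight 1/2) → 1/6; Samuel (weight 1) → 1/3; Lydia (weight 1/2) → 1/6.
Quentin predeceased; the 1/3 allotted to Quentin's branch passes to Quentin's issue by representation.
Judith is the sole taker at this level and receives the full 1/3.
Winifred predeceased; the 1/6 allotted to Winifred's branch passes to Winifred's issue by representation.
The 1/6 is divided into 3 equal shares of 1/18 among Albert, Rose, Oliver.
Albert is living and takes 1/18.
Rose is living and takes 1/18.
Oliver is living and takes 1/18.
Samuel is living and takes 1/3.
Lydia is living and takes 1/6.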